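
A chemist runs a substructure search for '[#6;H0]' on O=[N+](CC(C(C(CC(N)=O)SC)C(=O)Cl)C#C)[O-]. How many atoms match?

3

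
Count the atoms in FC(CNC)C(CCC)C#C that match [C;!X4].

2

The query [C;!X4] means: aliphatic carbon that does not have four total connections.
Check the 11 heavy atoms by environment: 7× C (X4) → no; 1× N (X3) → no; 1× F (X1) → no; 2× C (X2) → match.
That gives 2 matching atoms.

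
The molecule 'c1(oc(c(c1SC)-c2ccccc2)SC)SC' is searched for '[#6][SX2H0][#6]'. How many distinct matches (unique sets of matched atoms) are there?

3

[#6][SX2H0][#6] is the SMARTS for a thioether: an aliphatic sulfur bridging two carbons with no H on the sulfur.
The molecule carries 3 separate instances of a methylthio ether (-SCH3) meeting every constraint; each maps to a distinct set of atoms, giving 3 matches.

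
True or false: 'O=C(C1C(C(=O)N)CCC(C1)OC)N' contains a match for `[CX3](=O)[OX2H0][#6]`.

The pattern [CX3](=O)[OX2H0][#6] describes a carbonyl carbon bonded to an oxygen that is itself bonded to carbon (no H on that O) — an ester.
The closest candidate here is a methoxy ether (-OCH3), but the ether oxygen is not adjacent to a C=O carbon. No other fragment satisfies the full query, so there is no match.

False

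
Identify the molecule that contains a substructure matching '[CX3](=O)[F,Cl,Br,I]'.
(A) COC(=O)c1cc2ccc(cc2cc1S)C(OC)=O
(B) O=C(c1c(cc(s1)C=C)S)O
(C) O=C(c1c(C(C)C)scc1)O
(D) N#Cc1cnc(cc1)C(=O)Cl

D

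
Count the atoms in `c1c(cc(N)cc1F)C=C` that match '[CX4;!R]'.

The query [CX4;!R] means: aliphatic carbon with four total connections, not in a ring.
Check the 10 heavy atoms by environment: 6× c (aromatic, X3, in 6-ring) → no; 2× C (X3, acyclic) → no; 1× N (X3, acyclic) → no; 1× F (X1, acyclic) → no.
No environment satisfies the query, so 0 matching atoms.

0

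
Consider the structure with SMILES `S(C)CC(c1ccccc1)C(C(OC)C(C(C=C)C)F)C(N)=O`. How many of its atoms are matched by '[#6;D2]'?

7

Check the 23 heavy atoms by environment: 2× C (D2) → match; 6× C (D3) → no; 4× C (D1) → no; 1× O (D1) → no; 1× N (D1) → no; 1× c (aromatic, D3) → no; 5× c (aromatic, D2) → match; 1× S (D2) → no; 1× O (D2) → no; 1× F (D1) → no.
Summing the matching environments: 2 + 5 = 7 matching atoms.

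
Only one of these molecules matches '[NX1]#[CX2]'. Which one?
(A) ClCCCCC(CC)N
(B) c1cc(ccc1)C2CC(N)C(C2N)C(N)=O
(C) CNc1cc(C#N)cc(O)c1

C

[NX1]#[CX2] describes a nitrogen triple-bonded to a two-connected carbon (a nitrile).
(A) has a primary amino group (-NH2) but the nitrogen is NX3 (three connections), not NX1 triple-bonded.
(B) has a primary amino group (-NH2) but the nitrogen is NX3 (three connections), not NX1 triple-bonded.
(C) contains a nitrile (-C#N), which satisfies every atom and bond constraint.
So the answer is (C).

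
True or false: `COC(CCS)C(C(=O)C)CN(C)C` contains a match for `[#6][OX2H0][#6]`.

The pattern [#6][OX2H0][#6] describes an aliphatic oxygen bridging two carbons with no H on the oxygen — an ether.
The molecule carries a methoxy ether (-OCH3), whose atoms satisfy every constraint of the query, so the pattern matches.

True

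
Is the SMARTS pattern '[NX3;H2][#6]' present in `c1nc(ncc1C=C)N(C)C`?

No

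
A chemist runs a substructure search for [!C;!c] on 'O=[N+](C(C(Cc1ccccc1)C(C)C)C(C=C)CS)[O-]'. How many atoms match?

4

Check the 20 heavy atoms by environment: 10× C → no; 6× c (aromatic) → no; 1× S → match; 1× N (charge +1) → match; 1× O (charge -1) → match; 1× O → match.
Summing the matching environments: 1 + 1 + 1 + 1 = 4 matching atoms.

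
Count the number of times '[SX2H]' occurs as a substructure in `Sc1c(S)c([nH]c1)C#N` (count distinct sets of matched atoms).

2

[SX2H] is the SMARTS for a thiol: an aliphatic sulfur with two connections, one being H.
The molecule carries 2 separate instances of a thiol (-SH) meeting every constraint; each maps to a distinct set of atoms, giving 2 matches.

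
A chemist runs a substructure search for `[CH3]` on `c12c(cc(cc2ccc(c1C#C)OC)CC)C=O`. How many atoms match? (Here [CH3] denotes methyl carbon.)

2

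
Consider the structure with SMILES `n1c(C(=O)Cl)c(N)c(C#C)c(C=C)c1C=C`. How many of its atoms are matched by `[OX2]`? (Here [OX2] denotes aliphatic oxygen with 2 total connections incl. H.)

0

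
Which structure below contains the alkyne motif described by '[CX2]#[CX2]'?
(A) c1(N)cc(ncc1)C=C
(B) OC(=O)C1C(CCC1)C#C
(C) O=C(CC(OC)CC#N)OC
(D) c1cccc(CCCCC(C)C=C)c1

B

[CX2]#[CX2] describes a carbon-carbon triple bond (an alkyne).
(A) has a vinyl group (-CH=CH2) but the C=C is a double bond; both carbons are CX3, not CX2.
(B) contains an ethynyl group (-C#CH), which satisfies every atom and bond constraint.
(C) has a nitrile (-C#N) but the triple bond is C#N, not C#C.
(D) has a vinyl group (-CH=CH2) but the C=C is a double bond; both carbons are CX3, not CX2.
So the answer is (B).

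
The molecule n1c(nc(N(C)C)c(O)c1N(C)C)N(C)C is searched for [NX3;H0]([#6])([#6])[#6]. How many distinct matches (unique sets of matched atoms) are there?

3

[NX3;H0]([#6])([#6])[#6] is the SMARTS for a tertiary amine: a trivalent nitrogen with no H, bonded to three carbons.
The molecule carries 3 separate instances of a dimethylamino group (-N(CH3)2) meeting every constraint; each maps to a distinct set of atoms, giving 3 matches.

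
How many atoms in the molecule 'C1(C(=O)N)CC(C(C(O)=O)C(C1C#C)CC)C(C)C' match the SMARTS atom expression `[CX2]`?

2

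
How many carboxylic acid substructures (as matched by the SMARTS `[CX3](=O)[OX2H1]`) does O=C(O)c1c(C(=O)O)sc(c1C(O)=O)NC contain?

3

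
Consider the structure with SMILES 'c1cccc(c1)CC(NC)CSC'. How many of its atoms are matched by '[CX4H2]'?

2

The query [CX4H2] means: sp3 carbon (X4) with exactly two hydrogens.
Check the 13 heavy atoms by environment: 2× C (H2, X4) → match; 1× C (H1, X4) → no; 1× S (H0, X2) → no; 2× C (H3, X4) → no; 1× N (H1, X3) → no; 1× c (aromatic, H0, X3) → no; 5× c (aromatic, H1, X3) → no.
That gives 2 matching atoms.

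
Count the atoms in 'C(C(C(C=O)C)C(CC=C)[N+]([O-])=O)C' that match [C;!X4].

3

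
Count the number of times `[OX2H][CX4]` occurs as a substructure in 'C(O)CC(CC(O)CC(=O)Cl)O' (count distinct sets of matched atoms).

3

[OX2H][CX4] is the SMARTS for an aliphatic alcohol: a hydroxyl oxygen bound to an sp3 (X4) carbon.
The molecule carries 3 separate instances of a hydroxyl group (-OH) meeting every constraint; each maps to a distinct set of atoms, giving 3 matches.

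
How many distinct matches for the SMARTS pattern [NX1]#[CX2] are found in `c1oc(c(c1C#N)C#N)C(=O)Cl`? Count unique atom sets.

[NX1]#[CX2] is the SMARTS for a nitrile: a nitrogen triple-bonded to a two-connected carbon.
The molecule carries 2 separate instances of a nitrile (-C#N) meeting every constraint; each maps to a distinct set of atoms, giving 2 matches.

2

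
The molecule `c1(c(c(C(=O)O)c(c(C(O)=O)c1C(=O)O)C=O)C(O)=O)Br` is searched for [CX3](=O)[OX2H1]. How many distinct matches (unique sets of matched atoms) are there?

4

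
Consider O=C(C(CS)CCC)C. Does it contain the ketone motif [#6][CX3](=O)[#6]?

Yes

The pattern [#6][CX3](=O)[#6] describes a carbonyl carbon (no H) flanked by two carbons — a ketone.
The molecule carries an acetyl/ketone group (-C(=O)CH3), whose atoms satisfy every constraint of the query, so the pattern matches.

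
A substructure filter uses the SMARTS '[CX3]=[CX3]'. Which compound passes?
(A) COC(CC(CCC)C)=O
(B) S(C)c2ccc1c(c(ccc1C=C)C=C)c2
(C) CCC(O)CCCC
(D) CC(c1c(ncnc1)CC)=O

B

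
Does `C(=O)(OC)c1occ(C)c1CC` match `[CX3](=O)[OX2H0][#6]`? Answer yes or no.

Yes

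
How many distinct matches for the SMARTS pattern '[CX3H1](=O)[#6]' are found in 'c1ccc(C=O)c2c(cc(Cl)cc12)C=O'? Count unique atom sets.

[CX3H1](=O)[#6] is the SMARTS for an aldehyde: an sp2 carbon with one H, double-bonded to O and single-bonded to carbon.
The molecule carries 2 separate instances of an aldehyde (-CHO) meeting every constraint; each maps to a distinct set of atoms, giving 2 matches.

2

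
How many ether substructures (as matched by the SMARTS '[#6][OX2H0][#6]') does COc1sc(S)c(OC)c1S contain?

2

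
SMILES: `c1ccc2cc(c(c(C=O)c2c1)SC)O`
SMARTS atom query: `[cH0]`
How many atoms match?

5

Check the 15 heavy atoms by environment: 5× c (aromatic, H0) → match; 5× c (aromatic, H1) → no; 1× S (H0) → no; 1× C (H3) → no; 1× C (H1) → no; 1× O (H0) → no; 1× O (H1) → no.
That gives 5 matching atoms.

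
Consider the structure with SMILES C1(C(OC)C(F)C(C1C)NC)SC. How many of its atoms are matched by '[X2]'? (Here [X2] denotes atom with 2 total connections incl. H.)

Check the 13 heavy atoms by environment: 9× C (X4) → no; 1× F (X1) → no; 1× S (X2) → match; 1× N (X3) → no; 1× O (X2) → match.
Summing the matching environments: 1 + 1 = 2 matching atoms.

2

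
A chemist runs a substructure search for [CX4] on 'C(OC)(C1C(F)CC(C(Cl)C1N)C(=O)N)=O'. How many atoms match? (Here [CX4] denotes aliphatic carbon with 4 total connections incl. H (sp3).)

7

The query [CX4] means: C with X4: aliphatic carbon with exactly 4 total connections (bonds + H).
Check the 16 heavy atoms by environment: 7× C (X4) → match; 1× Cl (X1) → no; 2× N (X3) → no; 2× C (X3) → no; 2× O (X1) → no; 1× O (X2) → no; 1× F (X1) → no.
That gives 7 matching atoms.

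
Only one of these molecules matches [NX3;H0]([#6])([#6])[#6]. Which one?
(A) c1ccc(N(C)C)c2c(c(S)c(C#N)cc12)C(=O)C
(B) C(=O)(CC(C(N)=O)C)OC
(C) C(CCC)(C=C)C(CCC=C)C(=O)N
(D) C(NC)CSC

[NX3;H0]([#6])([#6])[#6] describes a trivalent nitrogen with no H, bonded to three carbons (a tertiary amine).
(A) contains a dimethylamino group (-N(CH3)2), which satisfies every atom and bond constraint.
(B) has a primary amide (-C(=O)NH2) but the amide nitrogen has H2 and only one carbon neighbour.
(C) has a primary amide (-C(=O)NH2) but the amide nitrogen has H2 and only one carbon neighbour.
(D) has an N-methylamino group (-NHCH3) but the nitrogen still has one H (H1), not H0.
So the answer is (A).

A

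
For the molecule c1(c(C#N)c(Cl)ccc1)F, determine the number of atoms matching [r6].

The query [r6] means: r6 matches atoms in a six-membered ring.
Check the 10 heavy atoms by environment: 6× c (aromatic, in 6-ring) → match; 1× Cl (acyclic) → no; 1× F (acyclic) → no; 1× C (acyclic) → no; 1× N (acyclic) → no.
That gives 6 matching atoms.

6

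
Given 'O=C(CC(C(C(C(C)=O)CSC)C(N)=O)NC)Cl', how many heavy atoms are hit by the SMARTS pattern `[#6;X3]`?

3

The query [#6;X3] means: any carbon (aromatic or not) with three total connections.
Check the 18 heavy atoms by environment: 8× C (X4) → no; 3× C (X3) → match; 3× O (X1) → no; 1× Cl (X1) → no; 2× N (X3) → no; 1× S (X2) → no.
That gives 3 matching atoms.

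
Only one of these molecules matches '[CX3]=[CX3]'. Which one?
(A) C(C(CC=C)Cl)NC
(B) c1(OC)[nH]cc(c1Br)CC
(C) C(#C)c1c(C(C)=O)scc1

A

[CX3]=[CX3] describes a non-aromatic C=C double bond between two sp2 carbons (an alkene).
(A) contains a vinyl group (-CH=CH2), which satisfies every atom and bond constraint.
(B) has an ethyl group (-CH2CH3) but its C-C bond is a single bond between CX4 carbons, not CX3=CX3.
(C) has an ethynyl group (-C#CH) but the C-C bond is a triple bond, not a double bond.
So the answer is (A).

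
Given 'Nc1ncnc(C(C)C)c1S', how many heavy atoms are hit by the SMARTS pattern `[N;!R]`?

1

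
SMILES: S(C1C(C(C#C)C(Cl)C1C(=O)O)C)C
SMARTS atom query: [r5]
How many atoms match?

5

The query [r5] means: r5 matches atoms in a five-membered ring.
Check the 14 heavy atoms by environment: 5× C (in 5-ring) → match; 5× C (acyclic) → no; 1× S (acyclic) → no; 2× O (acyclic) → no; 1× Cl (acyclic) → no.
That gives 5 matching atoms.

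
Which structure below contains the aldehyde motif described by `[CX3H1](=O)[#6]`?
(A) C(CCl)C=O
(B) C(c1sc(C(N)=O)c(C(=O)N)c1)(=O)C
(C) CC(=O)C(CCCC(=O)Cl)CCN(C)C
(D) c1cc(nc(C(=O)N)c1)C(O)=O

A

[CX3H1](=O)[#6] describes an sp2 carbon with one H, double-bonded to O and single-bonded to carbon (an aldehyde).
(A) contains an aldehyde (-CHO), which satisfies every atom and bond constraint.
(B) has an acetyl/ketone group (-C(=O)CH3) but the carbonyl carbon has H0 (two carbon neighbours), not H1.
(C) has an acetyl/ketone group (-C(=O)CH3) but the carbonyl carbon has H0 (two carbon neighbours), not H1.
(D) has a carboxylic acid group (-C(=O)OH) but the carbonyl carbon has H0 and is bonded to O, not H1.
So the answer is (A).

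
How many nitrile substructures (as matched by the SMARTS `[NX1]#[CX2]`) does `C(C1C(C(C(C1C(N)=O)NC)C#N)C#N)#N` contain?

3

[NX1]#[CX2] is the SMARTS for a nitrile: a nitrogen triple-bonded to a two-connected carbon.
The molecule carries 3 separate instances of a nitrile (-C#N) meeting every constraint; each maps to a distinct set of atoms, giving 3 matches.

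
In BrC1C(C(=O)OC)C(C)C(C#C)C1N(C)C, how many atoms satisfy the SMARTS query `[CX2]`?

2

Check the 16 heavy atoms by environment: 9× C (X4) → no; 1× C (X3) → no; 1× O (X1) → no; 1× O (X2) → no; 1× N (X3) → no; 1× Br (X1) → no; 2× C (X2) → match.
That gives 2 matching atoms.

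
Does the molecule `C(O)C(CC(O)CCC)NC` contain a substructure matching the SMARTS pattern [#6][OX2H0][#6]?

The pattern [#6][OX2H0][#6] describes an aliphatic oxygen bridging two carbons with no H on the oxygen — an ether.
The closest candidate here is a hydroxyl group (-OH), but the oxygen has H1, not H0 bridging two carbons. No other fragment satisfies the full query, so there is no match.

No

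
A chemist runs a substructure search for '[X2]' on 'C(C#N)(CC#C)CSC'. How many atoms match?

Check the 9 heavy atoms by environment: 4× C (X4) → no; 3× C (X2) → match; 1× N (X1) → no; 1× S (X2) → match.
Summing the matching environments: 3 + 1 = 4 matching atoms.

4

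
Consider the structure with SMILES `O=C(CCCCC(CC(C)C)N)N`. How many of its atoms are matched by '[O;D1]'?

Check the 13 heavy atoms by environment: 5× C (D2) → no; 3× C (D3) → no; 2× C (D1) → no; 2× N (D1) → no; 1× O (D1) → match.
That gives 1 matching atom.

1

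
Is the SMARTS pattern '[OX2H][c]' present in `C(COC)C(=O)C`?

No

The pattern [OX2H][c] describes a hydroxyl oxygen attached to an aromatic carbon — a phenol.
The closest candidate here is a methoxy ether (-OCH3), but the oxygen has H0, not H1. No other fragment satisfies the full query, so there is no match.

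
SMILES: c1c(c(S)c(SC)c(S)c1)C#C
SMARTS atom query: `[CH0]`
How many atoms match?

1

The query [CH0] means: aliphatic carbon with no attached hydrogen.
Check the 12 heavy atoms by environment: 2× c (aromatic, H1) → no; 4× c (aromatic, H0) → no; 2× S (H1) → no; 1× S (H0) → no; 1× C (H3) → no; 1× C (H0) → match; 1× C (H1) → no.
That gives 1 matching atom.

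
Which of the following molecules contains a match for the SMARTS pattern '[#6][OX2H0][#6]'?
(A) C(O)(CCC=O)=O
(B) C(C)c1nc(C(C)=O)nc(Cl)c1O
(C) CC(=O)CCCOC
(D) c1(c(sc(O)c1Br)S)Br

[#6][OX2H0][#6] describes an aliphatic oxygen bridging two carbons with no H on the oxygen (an ether).
(A) has a carboxylic acid group (-C(=O)OH) but the -OH oxygen has H1; the =O is OX1, not OX2.
(B) has a hydroxyl group (-OH) but the oxygen has H1, not H0 bridging two carbons.
(C) contains a methoxy ether (-OCH3), which satisfies every atom and bond constraint.
(D) has a hydroxyl group (-OH) but the oxygen has H1, not H0 bridging two carbons.
So the answer is (C).

C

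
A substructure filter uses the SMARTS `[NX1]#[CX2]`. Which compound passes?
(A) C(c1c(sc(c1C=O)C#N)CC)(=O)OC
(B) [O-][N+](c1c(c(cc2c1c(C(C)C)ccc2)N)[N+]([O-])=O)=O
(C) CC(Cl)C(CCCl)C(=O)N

[NX1]#[CX2] describes a nitrogen triple-bonded to a two-connected carbon (a nitrile).
(A) contains a nitrile (-C#N), which satisfies every atom and bond constraint.
(B) has a nitro group (-[N+](=O)[O-]) but there is no C#N triple bond.
(C) has a primary amide (-C(=O)NH2) but the nitrogen is NX3, not NX1.
So the answer is (A).

A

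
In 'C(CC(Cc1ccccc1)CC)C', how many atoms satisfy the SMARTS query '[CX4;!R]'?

The query [CX4;!R] means: aliphatic carbon with four total connections, not in a ring.
Check the 13 heavy atoms by environment: 7× C (X4, acyclic) → match; 6× c (aromatic, X3, in 6-ring) → no.
That gives 7 matching atoms.

7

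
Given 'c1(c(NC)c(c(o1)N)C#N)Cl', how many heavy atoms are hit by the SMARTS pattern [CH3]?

The query [CH3] means: aliphatic carbon with exactly three hydrogens.
Check the 11 heavy atoms by environment: 1× o (aromatic, H0) → no; 4× c (aromatic, H0) → no; 1× Cl (H0) → no; 1× N (H2) → no; 1× C (H0) → no; 1× N (H0) → no; 1× N (H1) → no; 1× C (H3) → match.
That gives 1 matching atom.

1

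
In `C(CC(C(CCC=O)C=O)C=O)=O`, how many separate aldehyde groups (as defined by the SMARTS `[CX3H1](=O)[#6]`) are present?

4

[CX3H1](=O)[#6] is the SMARTS for an aldehyde: an sp2 carbon with one H, double-bonded to O and single-bonded to carbon.
The molecule carries 4 separate instances of an aldehyde (-CHO) meeting every constraint; each maps to a distinct set of atoms, giving 4 matches.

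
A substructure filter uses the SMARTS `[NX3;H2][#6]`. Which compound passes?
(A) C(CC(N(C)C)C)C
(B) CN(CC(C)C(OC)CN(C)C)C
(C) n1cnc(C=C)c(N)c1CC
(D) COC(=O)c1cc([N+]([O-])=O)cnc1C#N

C

[NX3;H2][#6] describes a trivalent nitrogen with two H attached to carbon (a primary amine).
(A) has a dimethylamino group (-N(CH3)2) but the nitrogen has H0, not H2.
(B) has a dimethylamino group (-N(CH3)2) but the nitrogen has H0, not H2.
(C) contains a primary amino group (-NH2), which satisfies every atom and bond constraint.
(D) has a nitrile (-C#N) but the nitrogen is NX1 (triple-bonded), not NX3 with two H.
So the answer is (C).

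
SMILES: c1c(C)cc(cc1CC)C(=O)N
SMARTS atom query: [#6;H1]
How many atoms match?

3

The query [#6;H1] means: any carbon bearing exactly one hydrogen.
Check the 12 heavy atoms by environment: 3× c (aromatic, H1) → match; 3× c (aromatic, H0) → no; 1× C (H2) → no; 2× C (H3) → no; 1× C (H0) → no; 1× O (H0) → no; 1× N (H2) → no.
That gives 3 matching atoms.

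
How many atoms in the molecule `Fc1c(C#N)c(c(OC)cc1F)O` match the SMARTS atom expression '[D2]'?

The query [D2] means: atom with exactly two heavy-atom neighbours.
Check the 13 heavy atoms by environment: 5× c (aromatic, D3) → no; 1× c (aromatic, D2) → match; 2× F (D1) → no; 1× C (D2) → match; 1× N (D1) → no; 1× O (D1) → no; 1× O (D2) → match; 1× C (D1) → no.
Summing the matching environments: 1 + 1 + 1 = 3 matching atoms.

3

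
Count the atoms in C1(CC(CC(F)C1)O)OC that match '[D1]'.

The query [D1] means: atom with exactly one heavy-atom neighbour (degree 1).
Check the 10 heavy atoms by environment: 3× C (D3) → no; 3× C (D2) → no; 1× O (D2) → no; 1× C (D1) → match; 1× F (D1) → match; 1× O (D1) → match.
Summing the matching environments: 1 + 1 + 1 = 3 matching atoms.

3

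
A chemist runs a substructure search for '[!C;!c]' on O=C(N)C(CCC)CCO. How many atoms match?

The query [!C;!c] means: neither aliphatic nor aromatic carbon — same as [!#6].
Check the 10 heavy atoms by environment: 7× C → no; 2× O → match; 1× N → match.
Summing the matching environments: 2 + 1 = 3 matching atoms.

3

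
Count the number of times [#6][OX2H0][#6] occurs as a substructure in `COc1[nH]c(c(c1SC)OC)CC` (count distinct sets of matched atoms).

2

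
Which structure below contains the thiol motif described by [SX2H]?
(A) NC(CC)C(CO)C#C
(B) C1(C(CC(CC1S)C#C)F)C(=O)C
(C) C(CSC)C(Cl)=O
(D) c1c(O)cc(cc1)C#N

B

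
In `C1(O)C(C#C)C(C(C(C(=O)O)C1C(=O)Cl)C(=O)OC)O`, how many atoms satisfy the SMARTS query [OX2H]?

3

The query [OX2H] means: aliphatic oxygen with two connections, one of which is H — an -OH oxygen.
Check the 20 heavy atoms by environment: 6× C (H1, X4) → no; 1× C (H0, X2) → no; 1× C (H1, X2) → no; 3× O (H1, X2) → match; 3× C (H0, X3) → no; 3× O (H0, X1) → no; 1× O (H0, X2) → no; 1× C (H3, X4) → no; 1× Cl (H0, X1) → no.
That gives 3 matching atoms.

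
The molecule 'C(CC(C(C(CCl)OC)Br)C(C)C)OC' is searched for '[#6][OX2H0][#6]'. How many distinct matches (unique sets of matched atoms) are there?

2

[#6][OX2H0][#6] is the SMARTS for an ether: an aliphatic oxygen bridging two carbons with no H on the oxygen.
The molecule carries 2 separate instances of a methoxy ether (-OCH3) meeting every constraint; each maps to a distinct set of atoms, giving 2 matches.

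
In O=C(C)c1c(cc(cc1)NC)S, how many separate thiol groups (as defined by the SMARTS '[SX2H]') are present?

[SX2H] is the SMARTS for a thiol: an aliphatic sulfur with two connections, one being H.
Exactly one fragment in the molecule meets all constraints, giving 1 match.

1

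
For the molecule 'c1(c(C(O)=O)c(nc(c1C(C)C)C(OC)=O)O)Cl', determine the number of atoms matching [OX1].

2

Check the 18 heavy atoms by environment: 1× n (aromatic, X2) → no; 5× c (aromatic, X3) → no; 1× Cl (X1) → no; 3× O (X2) → no; 2× C (X3) → no; 2× O (X1) → match; 4× C (X4) → no.
That gives 2 matching atoms.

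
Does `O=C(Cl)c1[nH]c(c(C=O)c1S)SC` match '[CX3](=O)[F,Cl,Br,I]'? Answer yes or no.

Yes

The pattern [CX3](=O)[F,Cl,Br,I] describes a carbonyl carbon bonded to a halogen — an acyl halide.
The molecule carries an acyl chloride (-C(=O)Cl), whose atoms satisfy every constraint of the query, so the pattern matches.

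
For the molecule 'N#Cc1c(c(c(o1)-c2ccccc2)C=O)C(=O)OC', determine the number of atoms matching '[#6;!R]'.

4

The query [#6;!R] means: carbon not in any ring.
Check the 19 heavy atoms by environment: 1× o (aromatic, in 5-ring) → no; 4× c (aromatic, in 5-ring) → no; 4× C (acyclic) → match; 1× N (acyclic) → no; 6× c (aromatic, in 6-ring) → no; 3× O (acyclic) → no.
That gives 4 matching atoms.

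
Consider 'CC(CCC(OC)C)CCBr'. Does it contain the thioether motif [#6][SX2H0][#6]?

The pattern [#6][SX2H0][#6] describes an aliphatic sulfur bridging two carbons with no H on the sulfur — a thioether.
The closest candidate here is a methoxy ether (-OCH3), but the bridging atom is O, not S. No other fragment satisfies the full query, so there is no match.

No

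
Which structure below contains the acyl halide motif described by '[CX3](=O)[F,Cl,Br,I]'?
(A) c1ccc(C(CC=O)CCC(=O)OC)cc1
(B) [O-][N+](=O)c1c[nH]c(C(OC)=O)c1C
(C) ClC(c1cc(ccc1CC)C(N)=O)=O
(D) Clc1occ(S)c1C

[CX3](=O)[F,Cl,Br,I] describes a carbonyl carbon bonded to a halogen (an acyl halide).
(A) has a methyl-ester group (-C(=O)OCH3) but the carbonyl is bonded to -O-C, not to a halogen.
(B) has a methyl-ester group (-C(=O)OCH3) but the carbonyl is bonded to -O-C, not to a halogen.
(C) contains an acyl chloride (-C(=O)Cl), which satisfies every atom and bond constraint.
(D) has a chloro substituent but the Cl is not on a carbonyl carbon.
So the answer is (C).

C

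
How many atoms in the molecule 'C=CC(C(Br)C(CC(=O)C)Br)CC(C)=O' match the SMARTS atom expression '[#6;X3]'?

The query [#6;X3] means: any carbon (aromatic or not) with three total connections.
Check the 15 heavy atoms by environment: 7× C (X4) → no; 4× C (X3) → match; 2× O (X1) → no; 2× Br (X1) → no.
That gives 4 matching atoms.

4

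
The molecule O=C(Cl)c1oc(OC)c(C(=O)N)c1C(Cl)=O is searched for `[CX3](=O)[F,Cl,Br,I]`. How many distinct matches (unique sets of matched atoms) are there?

[CX3](=O)[F,Cl,Br,I] is the SMARTS for an acyl halide: a carbonyl carbon bonded to a halogen.
The molecule carries 2 separate instances of an acyl chloride (-C(=O)Cl) meeting every constraint; each maps to a distinct set of atoms, giving 2 matches.

2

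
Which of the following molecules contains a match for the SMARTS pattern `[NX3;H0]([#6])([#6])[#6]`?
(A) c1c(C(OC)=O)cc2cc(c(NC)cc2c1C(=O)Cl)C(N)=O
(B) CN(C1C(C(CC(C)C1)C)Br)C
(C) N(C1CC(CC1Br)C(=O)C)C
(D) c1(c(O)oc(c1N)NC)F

[NX3;H0]([#6])([#6])[#6] describes a trivalent nitrogen with no H, bonded to three carbons (a tertiary amine).
(A) has a primary amide (-C(=O)NH2) but the amide nitrogen has H2 and only one carbon neighbour.
(B) contains a dimethylamino group (-N(CH3)2), which satisfies every atom and bond constraint.
(C) has an N-methylamino group (-NHCH3) but the nitrogen still has one H (H1), not H0.
(D) has a primary amino group (-NH2) but the nitrogen has H2, not H0 with three carbons.
So the answer is (B).

B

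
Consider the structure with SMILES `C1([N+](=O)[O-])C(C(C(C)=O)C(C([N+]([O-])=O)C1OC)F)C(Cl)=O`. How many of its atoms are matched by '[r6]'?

6

The query [r6] means: r6 matches atoms in a six-membered ring.
Check the 21 heavy atoms by environment: 6× C (in 6-ring) → match; 2× N (charge +1, acyclic) → no; 2× O (charge -1, acyclic) → no; 5× O (acyclic) → no; 4× C (acyclic) → no; 1× F (acyclic) → no; 1× Cl (acyclic) → no.
That gives 6 matching atoms.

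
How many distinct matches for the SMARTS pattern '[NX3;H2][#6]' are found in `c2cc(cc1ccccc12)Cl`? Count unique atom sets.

0

[NX3;H2][#6] is the SMARTS for a primary amine: a trivalent nitrogen with two H attached to carbon.
No fragment in the molecule satisfies every constraint, giving 0 matches.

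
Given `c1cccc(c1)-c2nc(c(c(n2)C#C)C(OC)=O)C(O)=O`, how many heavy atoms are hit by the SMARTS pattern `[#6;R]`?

Check the 21 heavy atoms by environment: 2× n (aromatic, in 6-ring) → no; 10× c (aromatic, in 6-ring) → match; 5× C (acyclic) → no; 4× O (acyclic) → no.
That gives 10 matching atoms.

10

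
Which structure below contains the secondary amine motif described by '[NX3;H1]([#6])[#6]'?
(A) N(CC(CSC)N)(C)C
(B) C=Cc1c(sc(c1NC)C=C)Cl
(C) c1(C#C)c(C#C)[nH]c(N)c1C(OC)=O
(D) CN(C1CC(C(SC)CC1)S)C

[NX3;H1]([#6])[#6] describes a trivalent nitrogen with one H, bonded to two carbons (a secondary amine).
(A) has a dimethylamino group (-N(CH3)2) but the nitrogen has H0, not H1.
(B) contains an N-methylamino group (-NHCH3), which satisfies every atom and bond constraint.
(C) has a primary amino group (-NH2) but the nitrogen has H2 and only one carbon neighbour.
(D) has a dimethylamino group (-N(CH3)2) but the nitrogen has H0, not H1.
So the answer is (B).

B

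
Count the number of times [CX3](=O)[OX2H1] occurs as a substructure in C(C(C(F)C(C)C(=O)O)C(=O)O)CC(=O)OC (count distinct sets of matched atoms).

2

[CX3](=O)[OX2H1] is the SMARTS for a carboxylic acid: an sp2 carbon double-bonded to O and single-bonded to an -OH oxygen.
The molecule carries 2 separate instances of a carboxylic acid group (-C(=O)OH) meeting every constraint; each maps to a distinct set of atoms, giving 2 matches.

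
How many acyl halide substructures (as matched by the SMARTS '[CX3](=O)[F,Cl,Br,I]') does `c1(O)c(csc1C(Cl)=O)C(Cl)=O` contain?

2

[CX3](=O)[F,Cl,Br,I] is the SMARTS for an acyl halide: a carbonyl carbon bonded to a halogen.
The molecule carries 2 separate instances of an acyl chloride (-C(=O)Cl) meeting every constraint; each maps to a distinct set of atoms, giving 2 matches.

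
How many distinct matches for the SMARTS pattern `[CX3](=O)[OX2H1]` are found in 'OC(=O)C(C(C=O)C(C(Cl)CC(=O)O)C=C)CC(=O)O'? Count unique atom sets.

3

[CX3](=O)[OX2H1] is the SMARTS for a carboxylic acid: an sp2 carbon double-bonded to O and single-bonded to an -OH oxygen.
The molecule carries 3 separate instances of a carboxylic acid group (-C(=O)OH) meeting every constraint; each maps to a distinct set of atoms, giving 3 matches.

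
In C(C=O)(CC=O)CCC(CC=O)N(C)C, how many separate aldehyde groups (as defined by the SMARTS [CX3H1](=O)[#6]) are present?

3

[CX3H1](=O)[#6] is the SMARTS for an aldehyde: an sp2 carbon with one H, double-bonded to O and single-bonded to carbon.
The molecule carries 3 separate instances of an aldehyde (-CHO) meeting every constraint; each maps to a distinct set of atoms, giving 3 matches.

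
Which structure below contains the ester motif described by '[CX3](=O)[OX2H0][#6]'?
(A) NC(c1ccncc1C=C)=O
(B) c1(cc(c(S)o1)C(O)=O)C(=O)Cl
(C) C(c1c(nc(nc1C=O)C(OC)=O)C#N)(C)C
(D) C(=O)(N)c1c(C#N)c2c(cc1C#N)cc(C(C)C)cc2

C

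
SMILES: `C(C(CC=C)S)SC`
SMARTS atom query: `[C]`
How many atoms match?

6

The query [C] means: uppercase C matches aliphatic (non-aromatic) carbon only.
Check the 8 heavy atoms by environment: 6× C → match; 2× S → no.
That gives 6 matching atoms.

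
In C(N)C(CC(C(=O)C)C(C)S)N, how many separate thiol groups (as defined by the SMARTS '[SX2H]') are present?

1

[SX2H] is the SMARTS for a thiol: an aliphatic sulfur with two connections, one being H.
Exactly one fragment in the molecule meets all constraints, giving 1 match.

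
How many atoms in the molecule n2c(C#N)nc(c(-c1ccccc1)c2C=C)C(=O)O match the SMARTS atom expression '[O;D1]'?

2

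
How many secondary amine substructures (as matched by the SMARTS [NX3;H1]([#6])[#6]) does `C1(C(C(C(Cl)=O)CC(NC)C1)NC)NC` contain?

3

[NX3;H1]([#6])[#6] is the SMARTS for a secondary amine: a trivalent nitrogen with one H, bonded to two carbons.
The molecule carries 3 separate instances of an N-methylamino group (-NHCH3) meeting every constraint; each maps to a distinct set of atoms, giving 3 matches.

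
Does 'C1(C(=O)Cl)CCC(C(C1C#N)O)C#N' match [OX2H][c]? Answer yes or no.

No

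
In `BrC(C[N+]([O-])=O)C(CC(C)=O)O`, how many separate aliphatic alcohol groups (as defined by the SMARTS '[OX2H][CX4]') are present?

1

[OX2H][CX4] is the SMARTS for an aliphatic alcohol: a hydroxyl oxygen bound to an sp3 (X4) carbon.
Exactly one fragment in the molecule meets all constraints, giving 1 match.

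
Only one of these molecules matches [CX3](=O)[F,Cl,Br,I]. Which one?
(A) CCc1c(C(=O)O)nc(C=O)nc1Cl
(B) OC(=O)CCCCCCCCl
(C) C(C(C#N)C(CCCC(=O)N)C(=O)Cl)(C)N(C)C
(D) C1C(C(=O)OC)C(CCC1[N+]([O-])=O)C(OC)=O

[CX3](=O)[F,Cl,Br,I] describes a carbonyl carbon bonded to a halogen (an acyl halide).
(A) has a carboxylic acid group (-C(=O)OH) but the carbonyl is bonded to -OH, not to a halogen.
(B) has a carboxylic acid group (-C(=O)OH) but the carbonyl is bonded to -OH, not to a halogen.
(C) contains an acyl chloride (-C(=O)Cl), which satisfies every atom and bond constraint.
(D) has a methyl-ester group (-C(=O)OCH3) but the carbonyl is bonded to -O-C, not to a halogen.
So the answer is (C).

C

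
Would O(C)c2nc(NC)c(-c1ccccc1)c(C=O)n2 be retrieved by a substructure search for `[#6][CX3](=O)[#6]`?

No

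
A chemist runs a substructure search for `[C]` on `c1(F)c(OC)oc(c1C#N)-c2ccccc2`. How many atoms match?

The query [C] means: uppercase C matches aliphatic (non-aromatic) carbon only.
Check the 16 heavy atoms by environment: 1× o (aromatic) → no; 10× c (aromatic) → no; 2× C → match; 1× N → no; 1× O → no; 1× F → no.
That gives 2 matching atoms.

2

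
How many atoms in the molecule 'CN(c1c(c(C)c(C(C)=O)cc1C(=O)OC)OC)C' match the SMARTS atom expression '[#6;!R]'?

8

The query [#6;!R] means: carbon not in any ring.
Check the 19 heavy atoms by environment: 6× c (aromatic, in 6-ring) → no; 4× O (acyclic) → no; 8× C (acyclic) → match; 1× N (acyclic) → no.
That gives 8 matching atoms.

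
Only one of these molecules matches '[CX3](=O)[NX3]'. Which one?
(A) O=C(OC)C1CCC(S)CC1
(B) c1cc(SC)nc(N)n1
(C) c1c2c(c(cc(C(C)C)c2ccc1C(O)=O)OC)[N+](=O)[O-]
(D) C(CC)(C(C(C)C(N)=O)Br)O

D

[CX3](=O)[NX3] describes a carbonyl carbon bonded to a trivalent nitrogen (an amide).
(A) has a methyl-ester group (-C(=O)OCH3) but the carbonyl is bonded to O, not to an NX3 nitrogen.
(B) has a primary amino group (-NH2) but the -NH2 is not attached to a carbonyl carbon.
(C) has a carboxylic acid group (-C(=O)OH) but the carbonyl is bonded to O, not to an NX3 nitrogen.
(D) contains a primary amide (-C(=O)NH2), which satisfies every atom and bond constraint.
So the answer is (D).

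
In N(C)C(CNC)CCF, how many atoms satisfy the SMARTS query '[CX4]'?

The query [CX4] means: C with X4: aliphatic carbon with exactly 4 total connections (bonds + H).
Check the 9 heavy atoms by environment: 6× C (X4) → match; 2× N (X3) → no; 1× F (X1) → no.
That gives 6 matching atoms.

6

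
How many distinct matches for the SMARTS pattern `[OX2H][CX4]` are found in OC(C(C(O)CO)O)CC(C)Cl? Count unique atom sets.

4

[OX2H][CX4] is the SMARTS for an aliphatic alcohol: a hydroxyl oxygen bound to an sp3 (X4) carbon.
The molecule carries 4 separate instances of a hydroxyl group (-OH) meeting every constraint; each maps to a distinct set of atoms, giving 4 matches.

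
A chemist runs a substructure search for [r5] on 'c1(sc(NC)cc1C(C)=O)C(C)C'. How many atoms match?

The query [r5] means: r5 matches atoms in a five-membered ring.
Check the 13 heavy atoms by environment: 1× s (aromatic, in 5-ring) → match; 4× c (aromatic, in 5-ring) → match; 6× C (acyclic) → no; 1× N (acyclic) → no; 1× O (acyclic) → no.
Summing the matching environments: 1 + 4 = 5 matching atoms.

5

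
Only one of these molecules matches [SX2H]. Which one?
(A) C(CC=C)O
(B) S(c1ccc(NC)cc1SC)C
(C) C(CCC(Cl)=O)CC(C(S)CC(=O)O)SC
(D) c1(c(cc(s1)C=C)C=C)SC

C

[SX2H] describes an aliphatic sulfur with two connections, one being H (a thiol).
(A) has a hydroxyl group (-OH) but it is an -OH, not an -SH.
(B) has a methylthio ether (-SCH3) but the sulfur has H0 (bonded to two carbons), not H1.
(C) contains a thiol (-SH), which satisfies every atom and bond constraint.
(D) has a methylthio ether (-SCH3) but the sulfur has H0 (bonded to two carbons), not H1.
So the answer is (C).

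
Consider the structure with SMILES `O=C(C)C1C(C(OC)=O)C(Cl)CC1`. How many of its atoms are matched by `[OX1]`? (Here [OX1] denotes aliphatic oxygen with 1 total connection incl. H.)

2

Check the 13 heavy atoms by environment: 7× C (X4) → no; 2× C (X3) → no; 2× O (X1) → match; 1× O (X2) → no; 1× Cl (X1) → no.
That gives 2 matching atoms.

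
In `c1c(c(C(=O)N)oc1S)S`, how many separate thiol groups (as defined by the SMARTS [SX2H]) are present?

[SX2H] is the SMARTS for a thiol: an aliphatic sulfur with two connections, one being H.
The molecule carries 2 separate instances of a thiol (-SH) meeting every constraint; each maps to a distinct set of atoms, giving 2 matches.

2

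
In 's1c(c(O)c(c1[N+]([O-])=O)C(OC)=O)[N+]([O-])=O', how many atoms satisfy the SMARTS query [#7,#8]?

9

The query [#7,#8] means: nitrogen or oxygen (comma = OR).
Check the 16 heavy atoms by environment: 1× s (aromatic) → no; 4× c (aromatic) → no; 2× N (charge +1) → match; 2× O (charge -1) → match; 5× O → match; 2× C → no.
Summing the matching environments: 2 + 2 + 5 = 9 matching atoms.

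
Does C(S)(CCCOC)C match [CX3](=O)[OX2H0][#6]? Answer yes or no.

No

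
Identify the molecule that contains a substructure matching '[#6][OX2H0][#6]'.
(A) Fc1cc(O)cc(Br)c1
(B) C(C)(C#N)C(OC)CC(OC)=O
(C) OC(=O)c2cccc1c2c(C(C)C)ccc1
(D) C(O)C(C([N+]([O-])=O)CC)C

B

[#6][OX2H0][#6] describes an aliphatic oxygen bridging two carbons with no H on the oxygen (an ether).
(A) has a hydroxyl group (-OH) but the oxygen has H1, not H0 bridging two carbons.
(B) contains a methoxy ether (-OCH3), which satisfies every atom and bond constraint.
(C) has a carboxylic acid group (-C(=O)OH) but the -OH oxygen has H1; the =O is OX1, not OX2.
(D) has a hydroxyl group (-OH) but the oxygen has H1, not H0 bridging two carbons.
So the answer is (B).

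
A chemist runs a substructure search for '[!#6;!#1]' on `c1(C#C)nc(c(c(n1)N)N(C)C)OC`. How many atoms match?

5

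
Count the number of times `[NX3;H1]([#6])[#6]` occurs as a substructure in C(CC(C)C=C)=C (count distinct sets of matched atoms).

[NX3;H1]([#6])[#6] is the SMARTS for a secondary amine: a trivalent nitrogen with one H, bonded to two carbons.
No fragment in the molecule satisfies every constraint, giving 0 matches.

0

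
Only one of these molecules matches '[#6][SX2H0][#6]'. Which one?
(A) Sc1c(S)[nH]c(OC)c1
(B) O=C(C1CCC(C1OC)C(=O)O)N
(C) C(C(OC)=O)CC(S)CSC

C

[#6][SX2H0][#6] describes an aliphatic sulfur bridging two carbons with no H on the sulfur (a thioether).
(A) has a thiol (-SH) but the sulfur has H1, not H0 bridging two carbons.
(B) has a methoxy ether (-OCH3) but the bridging atom is O, not S.
(C) contains a methylthio ether (-SCH3), which satisfies every atom and bond constraint.
So the answer is (C).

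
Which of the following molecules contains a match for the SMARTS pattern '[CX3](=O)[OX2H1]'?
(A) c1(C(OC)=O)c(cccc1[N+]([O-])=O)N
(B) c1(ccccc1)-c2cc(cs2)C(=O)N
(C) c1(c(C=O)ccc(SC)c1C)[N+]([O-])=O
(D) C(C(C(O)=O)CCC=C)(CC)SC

[CX3](=O)[OX2H1] describes an sp2 carbon double-bonded to O and single-bonded to an -OH oxygen (a carboxylic acid).
(A) has a methyl-ester group (-C(=O)OCH3) but the singly-bonded O has no H (OX2H0, not OX2H1).
(B) has a primary amide (-C(=O)NH2) but the carbonyl is bonded to N, not to an -OH oxygen.
(C) has an aldehyde (-CHO) but there is no singly-bonded oxygen on the carbonyl carbon.
(D) contains a carboxylic acid group (-C(=O)OH), which satisfies every atom and bond constraint.
So the answer is (D).

D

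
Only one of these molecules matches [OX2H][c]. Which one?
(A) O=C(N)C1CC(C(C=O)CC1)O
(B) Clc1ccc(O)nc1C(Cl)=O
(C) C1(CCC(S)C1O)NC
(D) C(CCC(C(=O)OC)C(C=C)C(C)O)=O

[OX2H][c] describes a hydroxyl oxygen attached to an aromatic carbon (a phenol).
(A) has a hydroxyl group (-OH) but the -OH is on an aliphatic carbon, not an aromatic c.
(B) contains a hydroxyl group (-OH), which satisfies every atom and bond constraint.
(C) has a hydroxyl group (-OH) but the -OH is on an aliphatic carbon, not an aromatic c.
(D) has a hydroxyl group (-OH) but the -OH is on an aliphatic carbon, not an aromatic c.
So the answer is (B).

B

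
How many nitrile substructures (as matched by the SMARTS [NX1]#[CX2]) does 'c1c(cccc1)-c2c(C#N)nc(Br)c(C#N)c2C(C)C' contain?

2

[NX1]#[CX2] is the SMARTS for a nitrile: a nitrogen triple-bonded to a two-connected carbon.
The molecule carries 2 separate instances of a nitrile (-C#N) meeting every constraint; each maps to a distinct set of atoms, giving 2 matches.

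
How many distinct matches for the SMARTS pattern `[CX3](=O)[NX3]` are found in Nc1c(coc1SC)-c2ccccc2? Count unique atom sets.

0

[CX3](=O)[NX3] is the SMARTS for an amide: a carbonyl carbon bonded to a trivalent nitrogen.
The molecule has a primary amino group (-NH2), but the -NH2 is not attached to a carbonyl carbon; nothing else fits, so there are 0 matches.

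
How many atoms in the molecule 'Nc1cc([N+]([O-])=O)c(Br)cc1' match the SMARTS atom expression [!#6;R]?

0

The query [!#6;R] means: non-carbon atom that is part of a ring.
Check the 11 heavy atoms by environment: 6× c (aromatic, in 6-ring) → no; 1× N (charge +1, acyclic) → no; 1× O (charge -1, acyclic) → no; 1× O (acyclic) → no; 1× N (acyclic) → no; 1× Br (acyclic) → no.
No environment satisfies the query, so 0 matching atoms.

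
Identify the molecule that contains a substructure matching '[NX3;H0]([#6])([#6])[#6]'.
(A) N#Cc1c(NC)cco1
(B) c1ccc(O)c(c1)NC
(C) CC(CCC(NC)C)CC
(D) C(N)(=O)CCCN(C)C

D

[NX3;H0]([#6])([#6])[#6] describes a trivalent nitrogen with no H, bonded to three carbons (a tertiary amine).
(A) has an N-methylamino group (-NHCH3) but the nitrogen still has one H (H1), not H0.
(B) has an N-methylamino group (-NHCH3) but the nitrogen still has one H (H1), not H0.
(C) has an N-methylamino group (-NHCH3) but the nitrogen still has one H (H1), not H0.
(D) contains a dimethylamino group (-N(CH3)2), which satisfies every atom and bond constraint.
So the answer is (D).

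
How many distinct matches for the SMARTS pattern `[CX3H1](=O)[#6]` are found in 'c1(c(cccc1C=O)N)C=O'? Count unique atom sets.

[CX3H1](=O)[#6] is the SMARTS for an aldehyde: an sp2 carbon with one H, double-bonded to O and single-bonded to carbon.
The molecule carries 2 separate instances of an aldehyde (-CHO) meeting every constraint; each maps to a distinct set of atoms, giving 2 matches.

2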